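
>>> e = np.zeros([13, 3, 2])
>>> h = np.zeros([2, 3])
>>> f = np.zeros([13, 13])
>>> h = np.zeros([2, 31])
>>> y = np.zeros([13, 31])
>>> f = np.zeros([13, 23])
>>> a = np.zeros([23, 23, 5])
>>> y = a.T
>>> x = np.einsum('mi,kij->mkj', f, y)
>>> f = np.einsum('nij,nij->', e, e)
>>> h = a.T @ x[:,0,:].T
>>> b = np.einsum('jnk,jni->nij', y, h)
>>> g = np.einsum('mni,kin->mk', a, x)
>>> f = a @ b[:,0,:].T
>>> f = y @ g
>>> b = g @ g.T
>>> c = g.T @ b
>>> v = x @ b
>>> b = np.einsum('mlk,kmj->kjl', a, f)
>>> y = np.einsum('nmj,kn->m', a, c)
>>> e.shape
(13, 3, 2)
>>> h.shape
(5, 23, 13)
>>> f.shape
(5, 23, 13)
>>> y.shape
(23,)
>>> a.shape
(23, 23, 5)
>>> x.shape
(13, 5, 23)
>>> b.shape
(5, 13, 23)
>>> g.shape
(23, 13)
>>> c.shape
(13, 23)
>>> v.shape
(13, 5, 23)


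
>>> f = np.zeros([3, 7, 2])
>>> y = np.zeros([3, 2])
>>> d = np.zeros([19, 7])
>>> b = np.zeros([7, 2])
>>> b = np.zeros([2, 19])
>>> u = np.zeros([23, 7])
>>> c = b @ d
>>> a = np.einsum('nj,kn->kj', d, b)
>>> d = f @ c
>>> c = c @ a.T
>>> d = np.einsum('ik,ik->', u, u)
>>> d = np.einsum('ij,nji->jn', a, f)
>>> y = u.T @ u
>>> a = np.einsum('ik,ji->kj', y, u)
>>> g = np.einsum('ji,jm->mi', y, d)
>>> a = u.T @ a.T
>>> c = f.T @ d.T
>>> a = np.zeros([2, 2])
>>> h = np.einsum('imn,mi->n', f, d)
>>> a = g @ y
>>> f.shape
(3, 7, 2)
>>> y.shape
(7, 7)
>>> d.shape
(7, 3)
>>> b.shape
(2, 19)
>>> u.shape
(23, 7)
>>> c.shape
(2, 7, 7)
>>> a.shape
(3, 7)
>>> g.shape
(3, 7)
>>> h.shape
(2,)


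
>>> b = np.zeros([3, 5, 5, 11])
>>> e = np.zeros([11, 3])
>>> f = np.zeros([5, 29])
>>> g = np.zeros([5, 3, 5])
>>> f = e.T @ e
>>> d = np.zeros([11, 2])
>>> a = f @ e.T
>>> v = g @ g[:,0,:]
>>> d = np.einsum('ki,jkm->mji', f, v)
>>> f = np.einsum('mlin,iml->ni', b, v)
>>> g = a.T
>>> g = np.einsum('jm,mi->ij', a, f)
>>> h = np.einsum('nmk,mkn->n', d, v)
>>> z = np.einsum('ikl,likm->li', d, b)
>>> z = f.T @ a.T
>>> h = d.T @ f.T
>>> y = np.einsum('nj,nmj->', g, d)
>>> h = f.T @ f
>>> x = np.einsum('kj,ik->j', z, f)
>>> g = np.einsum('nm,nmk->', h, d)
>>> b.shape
(3, 5, 5, 11)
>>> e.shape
(11, 3)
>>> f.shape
(11, 5)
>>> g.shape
()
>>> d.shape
(5, 5, 3)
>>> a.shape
(3, 11)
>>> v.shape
(5, 3, 5)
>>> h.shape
(5, 5)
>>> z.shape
(5, 3)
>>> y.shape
()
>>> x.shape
(3,)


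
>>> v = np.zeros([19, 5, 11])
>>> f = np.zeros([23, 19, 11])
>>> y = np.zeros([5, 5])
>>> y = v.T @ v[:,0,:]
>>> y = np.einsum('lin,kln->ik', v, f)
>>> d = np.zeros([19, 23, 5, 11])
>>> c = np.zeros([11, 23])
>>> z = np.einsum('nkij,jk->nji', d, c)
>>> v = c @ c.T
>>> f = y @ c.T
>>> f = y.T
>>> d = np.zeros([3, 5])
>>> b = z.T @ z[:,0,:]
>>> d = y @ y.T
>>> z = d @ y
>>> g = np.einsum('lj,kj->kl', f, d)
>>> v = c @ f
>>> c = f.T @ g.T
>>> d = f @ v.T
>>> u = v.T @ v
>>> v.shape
(11, 5)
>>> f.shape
(23, 5)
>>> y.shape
(5, 23)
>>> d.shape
(23, 11)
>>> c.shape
(5, 5)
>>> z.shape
(5, 23)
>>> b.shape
(5, 11, 5)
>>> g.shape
(5, 23)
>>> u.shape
(5, 5)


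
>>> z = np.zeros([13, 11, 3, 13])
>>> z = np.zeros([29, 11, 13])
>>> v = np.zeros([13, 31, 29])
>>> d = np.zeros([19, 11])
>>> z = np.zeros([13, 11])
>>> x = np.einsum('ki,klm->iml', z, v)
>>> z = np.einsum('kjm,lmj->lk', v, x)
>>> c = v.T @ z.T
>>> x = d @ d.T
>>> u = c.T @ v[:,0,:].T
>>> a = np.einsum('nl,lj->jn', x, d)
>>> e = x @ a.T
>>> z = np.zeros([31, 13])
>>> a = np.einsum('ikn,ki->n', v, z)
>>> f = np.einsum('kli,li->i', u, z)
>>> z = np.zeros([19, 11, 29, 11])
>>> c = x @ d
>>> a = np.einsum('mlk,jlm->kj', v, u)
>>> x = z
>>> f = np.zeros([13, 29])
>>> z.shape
(19, 11, 29, 11)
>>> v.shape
(13, 31, 29)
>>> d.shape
(19, 11)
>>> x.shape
(19, 11, 29, 11)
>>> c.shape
(19, 11)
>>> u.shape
(11, 31, 13)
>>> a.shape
(29, 11)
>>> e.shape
(19, 11)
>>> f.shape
(13, 29)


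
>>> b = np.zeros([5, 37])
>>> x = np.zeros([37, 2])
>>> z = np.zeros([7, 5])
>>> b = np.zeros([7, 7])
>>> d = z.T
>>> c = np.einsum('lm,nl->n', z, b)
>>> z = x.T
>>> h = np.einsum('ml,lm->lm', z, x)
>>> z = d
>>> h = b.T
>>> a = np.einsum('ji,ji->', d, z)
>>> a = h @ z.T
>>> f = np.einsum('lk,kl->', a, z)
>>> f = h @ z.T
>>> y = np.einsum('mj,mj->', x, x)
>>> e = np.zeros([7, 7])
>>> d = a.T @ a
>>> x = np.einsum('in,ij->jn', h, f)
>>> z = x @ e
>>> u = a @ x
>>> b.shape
(7, 7)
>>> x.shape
(5, 7)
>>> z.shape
(5, 7)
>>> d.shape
(5, 5)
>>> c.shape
(7,)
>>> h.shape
(7, 7)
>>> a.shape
(7, 5)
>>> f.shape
(7, 5)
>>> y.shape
()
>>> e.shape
(7, 7)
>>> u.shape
(7, 7)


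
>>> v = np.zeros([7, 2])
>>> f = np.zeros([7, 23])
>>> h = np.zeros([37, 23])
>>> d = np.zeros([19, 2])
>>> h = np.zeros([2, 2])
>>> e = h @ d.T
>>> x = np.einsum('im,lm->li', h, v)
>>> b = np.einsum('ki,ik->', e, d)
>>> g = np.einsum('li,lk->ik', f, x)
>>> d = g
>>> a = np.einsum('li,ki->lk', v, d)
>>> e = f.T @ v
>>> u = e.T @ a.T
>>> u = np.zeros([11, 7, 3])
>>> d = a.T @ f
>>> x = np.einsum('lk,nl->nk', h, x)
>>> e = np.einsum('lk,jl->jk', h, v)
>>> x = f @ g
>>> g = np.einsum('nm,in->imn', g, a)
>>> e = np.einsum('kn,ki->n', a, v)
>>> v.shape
(7, 2)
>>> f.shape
(7, 23)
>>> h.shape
(2, 2)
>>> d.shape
(23, 23)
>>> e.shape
(23,)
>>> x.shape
(7, 2)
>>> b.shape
()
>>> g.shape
(7, 2, 23)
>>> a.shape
(7, 23)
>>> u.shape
(11, 7, 3)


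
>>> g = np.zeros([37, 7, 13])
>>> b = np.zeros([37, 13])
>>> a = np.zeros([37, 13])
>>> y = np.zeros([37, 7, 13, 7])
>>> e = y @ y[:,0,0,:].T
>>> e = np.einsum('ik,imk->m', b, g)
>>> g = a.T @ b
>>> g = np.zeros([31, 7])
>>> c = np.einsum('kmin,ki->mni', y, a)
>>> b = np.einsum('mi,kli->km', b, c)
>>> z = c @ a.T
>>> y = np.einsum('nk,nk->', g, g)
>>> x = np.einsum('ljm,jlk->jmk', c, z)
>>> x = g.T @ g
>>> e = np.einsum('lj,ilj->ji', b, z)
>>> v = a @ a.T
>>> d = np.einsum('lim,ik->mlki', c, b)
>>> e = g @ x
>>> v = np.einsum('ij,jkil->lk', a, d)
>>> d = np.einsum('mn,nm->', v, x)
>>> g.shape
(31, 7)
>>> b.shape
(7, 37)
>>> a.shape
(37, 13)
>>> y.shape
()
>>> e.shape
(31, 7)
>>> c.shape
(7, 7, 13)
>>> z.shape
(7, 7, 37)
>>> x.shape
(7, 7)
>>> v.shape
(7, 7)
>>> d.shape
()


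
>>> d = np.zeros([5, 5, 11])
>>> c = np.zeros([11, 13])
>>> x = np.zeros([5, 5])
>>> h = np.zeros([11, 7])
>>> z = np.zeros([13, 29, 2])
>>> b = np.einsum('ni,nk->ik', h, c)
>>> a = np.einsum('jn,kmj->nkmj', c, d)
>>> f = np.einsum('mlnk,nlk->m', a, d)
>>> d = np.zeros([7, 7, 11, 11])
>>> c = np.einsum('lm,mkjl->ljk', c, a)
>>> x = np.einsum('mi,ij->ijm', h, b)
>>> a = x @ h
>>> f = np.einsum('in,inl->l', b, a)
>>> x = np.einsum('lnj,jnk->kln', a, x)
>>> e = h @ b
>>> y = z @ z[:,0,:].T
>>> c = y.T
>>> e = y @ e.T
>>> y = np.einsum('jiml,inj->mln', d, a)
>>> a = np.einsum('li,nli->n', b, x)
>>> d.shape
(7, 7, 11, 11)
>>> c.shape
(13, 29, 13)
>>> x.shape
(11, 7, 13)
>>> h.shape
(11, 7)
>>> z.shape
(13, 29, 2)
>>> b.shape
(7, 13)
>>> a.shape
(11,)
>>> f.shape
(7,)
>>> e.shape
(13, 29, 11)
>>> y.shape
(11, 11, 13)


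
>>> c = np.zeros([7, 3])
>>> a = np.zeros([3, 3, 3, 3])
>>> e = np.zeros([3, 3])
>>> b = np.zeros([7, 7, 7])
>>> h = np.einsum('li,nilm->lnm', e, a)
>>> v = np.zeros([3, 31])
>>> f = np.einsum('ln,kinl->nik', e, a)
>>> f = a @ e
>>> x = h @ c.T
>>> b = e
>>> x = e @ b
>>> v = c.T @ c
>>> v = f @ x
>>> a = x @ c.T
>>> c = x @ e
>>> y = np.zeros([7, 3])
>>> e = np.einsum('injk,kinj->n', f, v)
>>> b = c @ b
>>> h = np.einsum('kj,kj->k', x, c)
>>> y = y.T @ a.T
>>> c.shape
(3, 3)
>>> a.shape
(3, 7)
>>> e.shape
(3,)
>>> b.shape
(3, 3)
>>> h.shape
(3,)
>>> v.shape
(3, 3, 3, 3)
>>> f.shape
(3, 3, 3, 3)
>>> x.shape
(3, 3)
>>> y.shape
(3, 3)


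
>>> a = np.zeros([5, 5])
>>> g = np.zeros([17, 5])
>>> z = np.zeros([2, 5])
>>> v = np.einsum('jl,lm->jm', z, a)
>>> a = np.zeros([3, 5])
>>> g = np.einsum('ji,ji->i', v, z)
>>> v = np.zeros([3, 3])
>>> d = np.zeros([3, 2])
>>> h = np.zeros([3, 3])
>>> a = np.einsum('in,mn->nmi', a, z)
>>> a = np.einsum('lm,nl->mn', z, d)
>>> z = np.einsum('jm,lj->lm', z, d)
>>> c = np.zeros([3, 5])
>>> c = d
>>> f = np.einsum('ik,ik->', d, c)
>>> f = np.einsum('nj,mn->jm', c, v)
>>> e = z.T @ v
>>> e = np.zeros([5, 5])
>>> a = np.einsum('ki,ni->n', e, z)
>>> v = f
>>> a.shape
(3,)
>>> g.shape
(5,)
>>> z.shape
(3, 5)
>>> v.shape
(2, 3)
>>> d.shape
(3, 2)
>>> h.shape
(3, 3)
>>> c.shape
(3, 2)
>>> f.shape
(2, 3)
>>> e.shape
(5, 5)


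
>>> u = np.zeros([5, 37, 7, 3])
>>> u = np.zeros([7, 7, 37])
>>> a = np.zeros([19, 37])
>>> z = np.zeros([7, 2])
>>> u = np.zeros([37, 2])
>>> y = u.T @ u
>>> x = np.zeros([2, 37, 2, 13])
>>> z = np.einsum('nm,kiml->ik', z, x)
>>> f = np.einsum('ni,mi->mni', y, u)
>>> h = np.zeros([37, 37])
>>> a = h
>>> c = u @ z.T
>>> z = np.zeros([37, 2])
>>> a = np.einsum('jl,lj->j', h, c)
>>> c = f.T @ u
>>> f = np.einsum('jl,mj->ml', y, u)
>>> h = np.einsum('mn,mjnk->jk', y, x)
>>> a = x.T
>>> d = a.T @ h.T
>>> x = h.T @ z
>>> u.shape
(37, 2)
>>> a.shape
(13, 2, 37, 2)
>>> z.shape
(37, 2)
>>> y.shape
(2, 2)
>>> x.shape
(13, 2)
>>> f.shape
(37, 2)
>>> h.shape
(37, 13)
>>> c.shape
(2, 2, 2)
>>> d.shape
(2, 37, 2, 37)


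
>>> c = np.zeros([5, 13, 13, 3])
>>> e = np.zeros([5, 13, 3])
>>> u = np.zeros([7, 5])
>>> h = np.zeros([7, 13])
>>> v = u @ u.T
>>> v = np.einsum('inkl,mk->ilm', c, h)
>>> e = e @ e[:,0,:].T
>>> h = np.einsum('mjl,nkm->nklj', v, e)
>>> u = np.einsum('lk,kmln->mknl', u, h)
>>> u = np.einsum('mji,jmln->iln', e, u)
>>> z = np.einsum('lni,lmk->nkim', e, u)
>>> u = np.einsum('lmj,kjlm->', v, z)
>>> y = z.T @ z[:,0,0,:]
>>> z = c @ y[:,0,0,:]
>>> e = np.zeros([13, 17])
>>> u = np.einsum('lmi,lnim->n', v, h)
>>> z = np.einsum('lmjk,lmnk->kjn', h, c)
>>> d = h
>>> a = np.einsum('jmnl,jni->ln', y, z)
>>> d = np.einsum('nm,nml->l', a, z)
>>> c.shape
(5, 13, 13, 3)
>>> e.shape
(13, 17)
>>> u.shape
(13,)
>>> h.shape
(5, 13, 7, 3)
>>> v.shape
(5, 3, 7)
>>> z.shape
(3, 7, 13)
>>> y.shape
(3, 5, 7, 3)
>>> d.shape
(13,)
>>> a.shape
(3, 7)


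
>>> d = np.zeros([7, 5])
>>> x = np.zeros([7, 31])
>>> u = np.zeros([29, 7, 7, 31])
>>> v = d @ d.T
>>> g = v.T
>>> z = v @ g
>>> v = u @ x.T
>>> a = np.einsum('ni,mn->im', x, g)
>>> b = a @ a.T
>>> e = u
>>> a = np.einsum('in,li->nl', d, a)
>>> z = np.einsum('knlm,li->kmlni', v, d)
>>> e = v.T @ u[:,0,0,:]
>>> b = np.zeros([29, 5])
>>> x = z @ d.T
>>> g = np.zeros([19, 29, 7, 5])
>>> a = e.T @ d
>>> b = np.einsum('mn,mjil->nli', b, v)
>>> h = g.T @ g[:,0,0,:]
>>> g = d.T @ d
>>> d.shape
(7, 5)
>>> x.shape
(29, 7, 7, 7, 7)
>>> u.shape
(29, 7, 7, 31)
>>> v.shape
(29, 7, 7, 7)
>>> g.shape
(5, 5)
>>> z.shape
(29, 7, 7, 7, 5)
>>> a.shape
(31, 7, 7, 5)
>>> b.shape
(5, 7, 7)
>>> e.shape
(7, 7, 7, 31)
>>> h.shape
(5, 7, 29, 5)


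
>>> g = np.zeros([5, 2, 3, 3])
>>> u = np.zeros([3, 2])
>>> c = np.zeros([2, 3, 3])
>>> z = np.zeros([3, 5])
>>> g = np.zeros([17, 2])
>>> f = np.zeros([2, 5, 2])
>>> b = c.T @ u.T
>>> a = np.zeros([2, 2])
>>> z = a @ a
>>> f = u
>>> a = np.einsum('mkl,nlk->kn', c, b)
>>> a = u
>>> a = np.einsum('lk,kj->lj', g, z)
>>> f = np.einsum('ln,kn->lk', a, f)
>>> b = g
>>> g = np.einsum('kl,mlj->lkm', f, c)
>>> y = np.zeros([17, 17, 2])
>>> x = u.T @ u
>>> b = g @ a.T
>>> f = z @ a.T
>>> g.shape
(3, 17, 2)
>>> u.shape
(3, 2)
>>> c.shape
(2, 3, 3)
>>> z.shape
(2, 2)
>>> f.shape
(2, 17)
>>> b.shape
(3, 17, 17)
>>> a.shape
(17, 2)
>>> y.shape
(17, 17, 2)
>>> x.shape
(2, 2)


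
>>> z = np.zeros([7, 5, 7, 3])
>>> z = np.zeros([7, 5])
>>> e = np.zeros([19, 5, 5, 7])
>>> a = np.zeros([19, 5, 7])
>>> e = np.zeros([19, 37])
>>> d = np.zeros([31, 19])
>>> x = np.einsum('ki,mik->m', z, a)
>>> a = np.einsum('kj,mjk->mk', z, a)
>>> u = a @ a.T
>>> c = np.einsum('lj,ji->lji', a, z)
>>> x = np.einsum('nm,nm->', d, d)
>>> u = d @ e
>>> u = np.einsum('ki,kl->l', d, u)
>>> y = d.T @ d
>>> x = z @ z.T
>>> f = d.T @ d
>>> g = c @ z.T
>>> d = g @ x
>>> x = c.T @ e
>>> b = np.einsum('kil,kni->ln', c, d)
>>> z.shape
(7, 5)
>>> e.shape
(19, 37)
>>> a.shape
(19, 7)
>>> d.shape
(19, 7, 7)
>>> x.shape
(5, 7, 37)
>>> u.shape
(37,)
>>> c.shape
(19, 7, 5)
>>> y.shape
(19, 19)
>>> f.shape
(19, 19)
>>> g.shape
(19, 7, 7)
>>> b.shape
(5, 7)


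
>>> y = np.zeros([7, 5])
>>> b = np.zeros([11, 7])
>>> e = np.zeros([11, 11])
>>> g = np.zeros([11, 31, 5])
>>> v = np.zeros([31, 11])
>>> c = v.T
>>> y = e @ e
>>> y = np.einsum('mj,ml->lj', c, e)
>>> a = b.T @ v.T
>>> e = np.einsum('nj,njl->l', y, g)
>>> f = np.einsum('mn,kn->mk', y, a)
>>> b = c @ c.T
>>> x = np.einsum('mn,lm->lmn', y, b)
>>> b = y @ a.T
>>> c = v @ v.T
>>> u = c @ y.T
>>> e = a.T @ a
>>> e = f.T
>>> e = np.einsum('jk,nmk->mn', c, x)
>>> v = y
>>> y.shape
(11, 31)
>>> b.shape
(11, 7)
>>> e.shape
(11, 11)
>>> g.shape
(11, 31, 5)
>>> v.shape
(11, 31)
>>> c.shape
(31, 31)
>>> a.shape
(7, 31)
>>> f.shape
(11, 7)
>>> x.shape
(11, 11, 31)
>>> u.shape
(31, 11)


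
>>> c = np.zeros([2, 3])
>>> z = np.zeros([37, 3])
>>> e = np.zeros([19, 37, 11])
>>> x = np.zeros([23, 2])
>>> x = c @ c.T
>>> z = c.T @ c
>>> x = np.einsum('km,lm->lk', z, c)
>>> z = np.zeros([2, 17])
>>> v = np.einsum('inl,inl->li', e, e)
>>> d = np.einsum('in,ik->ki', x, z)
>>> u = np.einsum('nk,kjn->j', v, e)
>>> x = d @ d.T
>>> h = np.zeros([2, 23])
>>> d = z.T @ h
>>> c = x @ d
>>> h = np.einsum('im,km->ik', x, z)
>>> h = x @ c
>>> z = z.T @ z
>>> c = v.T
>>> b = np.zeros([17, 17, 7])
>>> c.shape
(19, 11)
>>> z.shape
(17, 17)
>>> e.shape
(19, 37, 11)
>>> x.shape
(17, 17)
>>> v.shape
(11, 19)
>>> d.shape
(17, 23)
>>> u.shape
(37,)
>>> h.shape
(17, 23)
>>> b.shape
(17, 17, 7)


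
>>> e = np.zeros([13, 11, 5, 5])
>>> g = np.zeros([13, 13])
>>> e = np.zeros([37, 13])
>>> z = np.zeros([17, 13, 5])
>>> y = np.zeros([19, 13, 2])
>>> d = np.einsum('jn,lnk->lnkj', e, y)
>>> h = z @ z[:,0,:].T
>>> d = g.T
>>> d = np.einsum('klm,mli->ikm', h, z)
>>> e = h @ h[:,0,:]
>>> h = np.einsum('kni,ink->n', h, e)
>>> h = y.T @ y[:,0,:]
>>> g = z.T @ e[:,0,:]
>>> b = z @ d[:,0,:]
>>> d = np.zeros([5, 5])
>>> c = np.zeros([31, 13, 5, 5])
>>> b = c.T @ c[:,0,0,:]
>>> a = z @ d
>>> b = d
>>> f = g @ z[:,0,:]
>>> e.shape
(17, 13, 17)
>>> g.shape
(5, 13, 17)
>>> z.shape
(17, 13, 5)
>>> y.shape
(19, 13, 2)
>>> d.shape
(5, 5)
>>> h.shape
(2, 13, 2)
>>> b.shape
(5, 5)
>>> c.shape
(31, 13, 5, 5)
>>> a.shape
(17, 13, 5)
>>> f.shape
(5, 13, 5)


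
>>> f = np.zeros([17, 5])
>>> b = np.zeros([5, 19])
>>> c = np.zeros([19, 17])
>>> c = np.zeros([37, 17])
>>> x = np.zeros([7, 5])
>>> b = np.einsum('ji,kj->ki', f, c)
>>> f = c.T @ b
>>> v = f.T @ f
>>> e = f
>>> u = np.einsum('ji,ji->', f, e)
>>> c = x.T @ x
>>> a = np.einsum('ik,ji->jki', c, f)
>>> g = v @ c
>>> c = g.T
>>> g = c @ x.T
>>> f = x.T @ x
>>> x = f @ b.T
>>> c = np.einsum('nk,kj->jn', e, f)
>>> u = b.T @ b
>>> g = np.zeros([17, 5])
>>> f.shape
(5, 5)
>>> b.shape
(37, 5)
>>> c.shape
(5, 17)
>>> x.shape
(5, 37)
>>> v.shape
(5, 5)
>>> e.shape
(17, 5)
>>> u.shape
(5, 5)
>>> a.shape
(17, 5, 5)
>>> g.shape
(17, 5)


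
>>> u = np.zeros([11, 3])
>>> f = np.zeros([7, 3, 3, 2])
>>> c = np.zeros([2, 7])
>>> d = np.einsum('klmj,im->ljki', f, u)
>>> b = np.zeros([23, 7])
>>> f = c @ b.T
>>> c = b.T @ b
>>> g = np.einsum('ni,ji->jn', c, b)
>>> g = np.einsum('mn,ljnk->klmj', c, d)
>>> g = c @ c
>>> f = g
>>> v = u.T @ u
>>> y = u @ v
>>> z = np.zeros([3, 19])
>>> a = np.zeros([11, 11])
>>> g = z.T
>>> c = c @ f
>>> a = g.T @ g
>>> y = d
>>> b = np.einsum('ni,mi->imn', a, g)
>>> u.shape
(11, 3)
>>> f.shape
(7, 7)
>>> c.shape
(7, 7)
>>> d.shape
(3, 2, 7, 11)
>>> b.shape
(3, 19, 3)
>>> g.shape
(19, 3)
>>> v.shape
(3, 3)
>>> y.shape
(3, 2, 7, 11)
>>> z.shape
(3, 19)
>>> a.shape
(3, 3)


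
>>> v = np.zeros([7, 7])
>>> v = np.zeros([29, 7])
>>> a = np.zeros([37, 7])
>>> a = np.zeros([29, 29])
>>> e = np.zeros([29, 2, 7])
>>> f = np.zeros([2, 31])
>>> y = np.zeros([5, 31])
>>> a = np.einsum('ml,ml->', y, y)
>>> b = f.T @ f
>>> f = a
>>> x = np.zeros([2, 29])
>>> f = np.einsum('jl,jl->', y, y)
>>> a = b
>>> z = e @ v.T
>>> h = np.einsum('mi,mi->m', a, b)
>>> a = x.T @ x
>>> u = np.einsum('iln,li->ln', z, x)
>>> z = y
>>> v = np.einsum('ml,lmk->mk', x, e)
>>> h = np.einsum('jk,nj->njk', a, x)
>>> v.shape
(2, 7)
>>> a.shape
(29, 29)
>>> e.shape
(29, 2, 7)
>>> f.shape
()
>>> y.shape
(5, 31)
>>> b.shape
(31, 31)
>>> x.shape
(2, 29)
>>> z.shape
(5, 31)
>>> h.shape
(2, 29, 29)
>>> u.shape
(2, 29)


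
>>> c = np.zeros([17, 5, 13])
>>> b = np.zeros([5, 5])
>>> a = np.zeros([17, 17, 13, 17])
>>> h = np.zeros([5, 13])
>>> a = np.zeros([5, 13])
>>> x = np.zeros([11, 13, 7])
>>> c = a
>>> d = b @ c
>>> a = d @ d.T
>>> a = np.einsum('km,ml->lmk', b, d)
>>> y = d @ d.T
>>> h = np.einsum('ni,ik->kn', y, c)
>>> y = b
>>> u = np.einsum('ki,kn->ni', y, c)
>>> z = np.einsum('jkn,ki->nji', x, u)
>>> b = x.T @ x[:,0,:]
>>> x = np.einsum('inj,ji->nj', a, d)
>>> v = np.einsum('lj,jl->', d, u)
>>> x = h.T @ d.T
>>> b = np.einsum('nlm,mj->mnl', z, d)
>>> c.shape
(5, 13)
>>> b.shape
(5, 7, 11)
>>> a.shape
(13, 5, 5)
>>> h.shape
(13, 5)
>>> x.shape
(5, 5)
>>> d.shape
(5, 13)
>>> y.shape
(5, 5)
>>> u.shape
(13, 5)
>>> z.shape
(7, 11, 5)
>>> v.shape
()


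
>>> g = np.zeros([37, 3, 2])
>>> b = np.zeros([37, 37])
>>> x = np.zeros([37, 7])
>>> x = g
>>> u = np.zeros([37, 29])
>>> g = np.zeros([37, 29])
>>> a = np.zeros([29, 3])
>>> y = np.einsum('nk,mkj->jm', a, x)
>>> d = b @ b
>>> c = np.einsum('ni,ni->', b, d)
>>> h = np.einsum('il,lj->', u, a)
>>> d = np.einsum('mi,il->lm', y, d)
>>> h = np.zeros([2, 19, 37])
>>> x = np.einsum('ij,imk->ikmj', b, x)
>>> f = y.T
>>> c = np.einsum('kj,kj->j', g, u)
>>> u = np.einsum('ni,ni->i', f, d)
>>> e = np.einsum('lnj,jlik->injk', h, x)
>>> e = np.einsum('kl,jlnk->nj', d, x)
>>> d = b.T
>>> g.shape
(37, 29)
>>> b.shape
(37, 37)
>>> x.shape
(37, 2, 3, 37)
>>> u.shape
(2,)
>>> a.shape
(29, 3)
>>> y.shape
(2, 37)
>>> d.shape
(37, 37)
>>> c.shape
(29,)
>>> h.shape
(2, 19, 37)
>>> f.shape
(37, 2)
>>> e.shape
(3, 37)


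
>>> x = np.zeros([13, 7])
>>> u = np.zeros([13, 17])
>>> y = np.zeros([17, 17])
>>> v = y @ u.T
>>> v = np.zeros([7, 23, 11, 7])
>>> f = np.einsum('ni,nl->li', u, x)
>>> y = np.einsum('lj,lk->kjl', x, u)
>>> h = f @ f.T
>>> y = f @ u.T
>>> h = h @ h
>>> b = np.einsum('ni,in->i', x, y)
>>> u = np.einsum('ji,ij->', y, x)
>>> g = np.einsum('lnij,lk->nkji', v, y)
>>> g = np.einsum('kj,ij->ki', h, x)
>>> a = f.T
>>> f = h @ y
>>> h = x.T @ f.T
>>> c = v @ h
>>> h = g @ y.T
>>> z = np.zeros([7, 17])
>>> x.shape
(13, 7)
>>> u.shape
()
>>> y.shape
(7, 13)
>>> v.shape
(7, 23, 11, 7)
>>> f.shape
(7, 13)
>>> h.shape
(7, 7)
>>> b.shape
(7,)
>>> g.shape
(7, 13)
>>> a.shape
(17, 7)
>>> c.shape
(7, 23, 11, 7)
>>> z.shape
(7, 17)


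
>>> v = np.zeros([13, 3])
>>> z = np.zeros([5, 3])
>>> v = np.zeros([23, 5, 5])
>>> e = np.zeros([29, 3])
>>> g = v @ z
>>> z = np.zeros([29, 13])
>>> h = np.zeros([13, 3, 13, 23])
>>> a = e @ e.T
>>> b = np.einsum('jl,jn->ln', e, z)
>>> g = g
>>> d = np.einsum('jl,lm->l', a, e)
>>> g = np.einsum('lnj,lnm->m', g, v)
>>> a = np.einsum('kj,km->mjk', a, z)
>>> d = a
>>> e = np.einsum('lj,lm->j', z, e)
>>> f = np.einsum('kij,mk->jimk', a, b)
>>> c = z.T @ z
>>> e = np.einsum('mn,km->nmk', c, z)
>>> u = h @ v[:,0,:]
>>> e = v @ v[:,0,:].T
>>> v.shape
(23, 5, 5)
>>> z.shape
(29, 13)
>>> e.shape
(23, 5, 23)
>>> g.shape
(5,)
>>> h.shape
(13, 3, 13, 23)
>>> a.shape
(13, 29, 29)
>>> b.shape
(3, 13)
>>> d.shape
(13, 29, 29)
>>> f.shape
(29, 29, 3, 13)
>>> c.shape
(13, 13)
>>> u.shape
(13, 3, 13, 5)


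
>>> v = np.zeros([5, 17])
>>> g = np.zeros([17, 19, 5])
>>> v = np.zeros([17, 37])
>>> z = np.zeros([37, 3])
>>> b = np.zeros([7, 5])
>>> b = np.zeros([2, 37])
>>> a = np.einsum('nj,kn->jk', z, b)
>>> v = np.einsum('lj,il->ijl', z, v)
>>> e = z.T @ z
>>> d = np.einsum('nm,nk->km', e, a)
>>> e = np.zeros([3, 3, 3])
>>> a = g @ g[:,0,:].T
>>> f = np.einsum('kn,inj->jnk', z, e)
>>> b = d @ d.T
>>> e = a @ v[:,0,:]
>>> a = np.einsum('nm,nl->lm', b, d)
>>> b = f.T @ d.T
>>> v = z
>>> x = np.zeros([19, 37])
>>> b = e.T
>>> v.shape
(37, 3)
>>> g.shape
(17, 19, 5)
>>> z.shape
(37, 3)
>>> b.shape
(37, 19, 17)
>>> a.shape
(3, 2)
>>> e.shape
(17, 19, 37)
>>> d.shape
(2, 3)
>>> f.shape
(3, 3, 37)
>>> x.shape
(19, 37)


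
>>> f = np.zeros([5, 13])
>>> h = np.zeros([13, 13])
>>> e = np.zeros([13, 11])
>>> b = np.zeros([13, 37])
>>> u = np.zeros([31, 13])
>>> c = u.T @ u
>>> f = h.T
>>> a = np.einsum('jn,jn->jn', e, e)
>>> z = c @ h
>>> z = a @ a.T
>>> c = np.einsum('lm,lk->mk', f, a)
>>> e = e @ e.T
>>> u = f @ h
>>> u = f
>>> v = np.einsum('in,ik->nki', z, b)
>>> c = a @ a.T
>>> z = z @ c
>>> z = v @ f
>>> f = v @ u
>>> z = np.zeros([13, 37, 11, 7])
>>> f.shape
(13, 37, 13)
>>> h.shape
(13, 13)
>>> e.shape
(13, 13)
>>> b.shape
(13, 37)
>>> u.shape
(13, 13)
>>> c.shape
(13, 13)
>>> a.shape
(13, 11)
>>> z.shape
(13, 37, 11, 7)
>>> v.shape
(13, 37, 13)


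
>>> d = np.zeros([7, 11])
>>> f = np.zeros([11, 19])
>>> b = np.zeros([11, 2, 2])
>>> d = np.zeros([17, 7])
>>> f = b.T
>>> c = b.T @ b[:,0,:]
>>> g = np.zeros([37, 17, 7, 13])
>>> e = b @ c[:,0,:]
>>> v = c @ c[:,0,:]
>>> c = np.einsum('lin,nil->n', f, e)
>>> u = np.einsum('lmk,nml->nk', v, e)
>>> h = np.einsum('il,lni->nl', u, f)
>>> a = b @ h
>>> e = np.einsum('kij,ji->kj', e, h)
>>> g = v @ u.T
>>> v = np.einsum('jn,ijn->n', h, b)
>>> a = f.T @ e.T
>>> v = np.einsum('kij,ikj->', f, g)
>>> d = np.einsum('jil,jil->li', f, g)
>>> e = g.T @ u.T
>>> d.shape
(11, 2)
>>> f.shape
(2, 2, 11)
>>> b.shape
(11, 2, 2)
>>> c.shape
(11,)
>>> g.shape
(2, 2, 11)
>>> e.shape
(11, 2, 11)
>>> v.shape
()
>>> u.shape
(11, 2)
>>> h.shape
(2, 2)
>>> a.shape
(11, 2, 11)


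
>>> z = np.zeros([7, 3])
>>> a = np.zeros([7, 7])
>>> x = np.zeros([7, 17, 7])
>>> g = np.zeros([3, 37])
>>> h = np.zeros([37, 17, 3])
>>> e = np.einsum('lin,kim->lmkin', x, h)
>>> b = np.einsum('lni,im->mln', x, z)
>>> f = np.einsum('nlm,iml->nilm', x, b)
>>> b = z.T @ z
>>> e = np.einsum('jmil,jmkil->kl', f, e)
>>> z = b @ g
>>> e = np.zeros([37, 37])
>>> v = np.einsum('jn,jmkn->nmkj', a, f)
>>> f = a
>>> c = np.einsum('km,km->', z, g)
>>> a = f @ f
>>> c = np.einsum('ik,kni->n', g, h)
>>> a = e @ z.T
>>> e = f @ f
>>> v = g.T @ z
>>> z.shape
(3, 37)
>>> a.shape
(37, 3)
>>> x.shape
(7, 17, 7)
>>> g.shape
(3, 37)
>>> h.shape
(37, 17, 3)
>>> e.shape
(7, 7)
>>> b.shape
(3, 3)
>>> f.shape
(7, 7)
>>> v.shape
(37, 37)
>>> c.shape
(17,)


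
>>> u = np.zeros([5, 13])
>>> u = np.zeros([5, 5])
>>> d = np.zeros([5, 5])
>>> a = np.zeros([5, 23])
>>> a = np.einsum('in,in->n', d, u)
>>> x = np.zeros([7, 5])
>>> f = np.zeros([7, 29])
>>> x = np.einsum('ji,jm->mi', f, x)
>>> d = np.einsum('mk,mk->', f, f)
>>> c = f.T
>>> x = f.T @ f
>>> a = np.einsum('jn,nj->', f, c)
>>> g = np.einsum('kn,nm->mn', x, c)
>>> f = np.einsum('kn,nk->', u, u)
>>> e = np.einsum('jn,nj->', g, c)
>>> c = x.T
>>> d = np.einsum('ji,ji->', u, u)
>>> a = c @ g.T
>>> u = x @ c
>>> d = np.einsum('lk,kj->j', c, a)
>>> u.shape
(29, 29)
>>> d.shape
(7,)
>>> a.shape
(29, 7)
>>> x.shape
(29, 29)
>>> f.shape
()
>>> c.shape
(29, 29)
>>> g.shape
(7, 29)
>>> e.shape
()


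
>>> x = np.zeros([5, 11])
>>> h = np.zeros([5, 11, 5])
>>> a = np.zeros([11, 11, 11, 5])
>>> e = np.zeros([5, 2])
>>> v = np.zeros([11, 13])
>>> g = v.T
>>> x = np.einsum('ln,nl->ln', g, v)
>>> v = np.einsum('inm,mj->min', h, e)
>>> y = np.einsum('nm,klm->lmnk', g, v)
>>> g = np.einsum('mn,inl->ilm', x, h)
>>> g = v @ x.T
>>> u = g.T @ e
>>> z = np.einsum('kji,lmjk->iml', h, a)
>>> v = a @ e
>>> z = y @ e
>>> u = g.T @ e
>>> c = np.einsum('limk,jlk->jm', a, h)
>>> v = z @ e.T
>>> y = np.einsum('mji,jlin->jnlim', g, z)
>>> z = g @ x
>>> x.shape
(13, 11)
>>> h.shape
(5, 11, 5)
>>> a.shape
(11, 11, 11, 5)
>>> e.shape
(5, 2)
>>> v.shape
(5, 11, 13, 5)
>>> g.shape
(5, 5, 13)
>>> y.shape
(5, 2, 11, 13, 5)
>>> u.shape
(13, 5, 2)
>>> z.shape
(5, 5, 11)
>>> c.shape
(5, 11)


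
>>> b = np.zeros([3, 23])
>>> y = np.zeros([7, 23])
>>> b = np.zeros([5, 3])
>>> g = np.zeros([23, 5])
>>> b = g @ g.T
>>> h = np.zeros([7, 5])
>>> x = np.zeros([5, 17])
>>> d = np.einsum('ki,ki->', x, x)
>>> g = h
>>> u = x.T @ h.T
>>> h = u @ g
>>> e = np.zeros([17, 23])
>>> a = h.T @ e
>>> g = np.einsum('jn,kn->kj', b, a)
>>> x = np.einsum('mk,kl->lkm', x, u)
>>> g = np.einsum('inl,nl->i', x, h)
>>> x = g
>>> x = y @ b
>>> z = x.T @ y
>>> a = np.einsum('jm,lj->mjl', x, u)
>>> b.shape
(23, 23)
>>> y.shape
(7, 23)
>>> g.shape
(7,)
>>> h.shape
(17, 5)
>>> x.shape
(7, 23)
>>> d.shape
()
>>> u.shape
(17, 7)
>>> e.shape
(17, 23)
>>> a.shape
(23, 7, 17)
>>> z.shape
(23, 23)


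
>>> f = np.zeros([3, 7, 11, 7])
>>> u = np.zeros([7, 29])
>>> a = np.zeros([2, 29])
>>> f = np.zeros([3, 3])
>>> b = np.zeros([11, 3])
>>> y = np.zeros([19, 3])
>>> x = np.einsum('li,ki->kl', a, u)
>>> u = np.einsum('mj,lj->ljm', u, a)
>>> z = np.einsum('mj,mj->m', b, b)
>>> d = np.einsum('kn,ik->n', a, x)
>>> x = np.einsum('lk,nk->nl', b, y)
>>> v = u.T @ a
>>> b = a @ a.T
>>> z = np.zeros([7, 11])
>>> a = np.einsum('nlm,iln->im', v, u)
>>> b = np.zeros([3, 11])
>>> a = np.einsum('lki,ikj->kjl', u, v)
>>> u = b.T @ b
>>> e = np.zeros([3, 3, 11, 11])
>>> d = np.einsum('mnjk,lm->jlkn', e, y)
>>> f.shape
(3, 3)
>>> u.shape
(11, 11)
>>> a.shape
(29, 29, 2)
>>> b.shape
(3, 11)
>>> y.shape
(19, 3)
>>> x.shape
(19, 11)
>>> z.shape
(7, 11)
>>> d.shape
(11, 19, 11, 3)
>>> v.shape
(7, 29, 29)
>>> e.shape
(3, 3, 11, 11)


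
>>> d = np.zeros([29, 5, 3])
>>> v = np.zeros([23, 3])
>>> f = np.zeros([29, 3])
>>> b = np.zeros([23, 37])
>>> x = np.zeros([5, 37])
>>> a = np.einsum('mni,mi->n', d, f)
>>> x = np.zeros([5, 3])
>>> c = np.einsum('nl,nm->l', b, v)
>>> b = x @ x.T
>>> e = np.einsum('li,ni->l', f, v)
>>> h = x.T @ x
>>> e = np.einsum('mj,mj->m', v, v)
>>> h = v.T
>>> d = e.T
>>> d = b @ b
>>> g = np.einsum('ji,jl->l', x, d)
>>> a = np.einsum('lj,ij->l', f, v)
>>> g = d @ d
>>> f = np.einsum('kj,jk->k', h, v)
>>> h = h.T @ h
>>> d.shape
(5, 5)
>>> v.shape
(23, 3)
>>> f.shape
(3,)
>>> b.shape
(5, 5)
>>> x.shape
(5, 3)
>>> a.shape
(29,)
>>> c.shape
(37,)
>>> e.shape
(23,)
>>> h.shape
(23, 23)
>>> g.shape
(5, 5)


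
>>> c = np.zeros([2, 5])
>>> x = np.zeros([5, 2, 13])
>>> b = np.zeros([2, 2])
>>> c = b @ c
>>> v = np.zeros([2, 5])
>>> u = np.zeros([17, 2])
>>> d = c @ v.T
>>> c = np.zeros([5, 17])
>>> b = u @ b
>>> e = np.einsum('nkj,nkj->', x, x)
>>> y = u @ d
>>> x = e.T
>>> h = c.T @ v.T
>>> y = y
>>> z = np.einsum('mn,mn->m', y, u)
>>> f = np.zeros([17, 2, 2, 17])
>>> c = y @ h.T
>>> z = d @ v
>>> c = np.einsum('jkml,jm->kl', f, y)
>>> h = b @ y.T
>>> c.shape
(2, 17)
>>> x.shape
()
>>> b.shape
(17, 2)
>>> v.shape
(2, 5)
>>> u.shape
(17, 2)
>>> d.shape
(2, 2)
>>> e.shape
()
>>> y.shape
(17, 2)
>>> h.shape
(17, 17)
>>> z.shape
(2, 5)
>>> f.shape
(17, 2, 2, 17)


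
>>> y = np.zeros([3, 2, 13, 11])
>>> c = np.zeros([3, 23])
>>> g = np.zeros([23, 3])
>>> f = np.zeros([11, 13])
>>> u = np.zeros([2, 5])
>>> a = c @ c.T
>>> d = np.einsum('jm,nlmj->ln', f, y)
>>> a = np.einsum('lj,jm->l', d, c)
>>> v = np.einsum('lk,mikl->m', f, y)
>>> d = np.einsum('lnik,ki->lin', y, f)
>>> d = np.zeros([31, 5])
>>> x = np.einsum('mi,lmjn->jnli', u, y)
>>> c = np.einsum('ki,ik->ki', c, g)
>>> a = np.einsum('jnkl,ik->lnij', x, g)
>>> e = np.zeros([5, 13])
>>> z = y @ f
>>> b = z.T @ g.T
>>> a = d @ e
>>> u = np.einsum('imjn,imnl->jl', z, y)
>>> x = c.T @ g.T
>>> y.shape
(3, 2, 13, 11)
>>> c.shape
(3, 23)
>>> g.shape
(23, 3)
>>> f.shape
(11, 13)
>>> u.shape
(13, 11)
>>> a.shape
(31, 13)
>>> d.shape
(31, 5)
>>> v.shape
(3,)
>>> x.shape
(23, 23)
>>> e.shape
(5, 13)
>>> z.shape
(3, 2, 13, 13)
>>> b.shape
(13, 13, 2, 23)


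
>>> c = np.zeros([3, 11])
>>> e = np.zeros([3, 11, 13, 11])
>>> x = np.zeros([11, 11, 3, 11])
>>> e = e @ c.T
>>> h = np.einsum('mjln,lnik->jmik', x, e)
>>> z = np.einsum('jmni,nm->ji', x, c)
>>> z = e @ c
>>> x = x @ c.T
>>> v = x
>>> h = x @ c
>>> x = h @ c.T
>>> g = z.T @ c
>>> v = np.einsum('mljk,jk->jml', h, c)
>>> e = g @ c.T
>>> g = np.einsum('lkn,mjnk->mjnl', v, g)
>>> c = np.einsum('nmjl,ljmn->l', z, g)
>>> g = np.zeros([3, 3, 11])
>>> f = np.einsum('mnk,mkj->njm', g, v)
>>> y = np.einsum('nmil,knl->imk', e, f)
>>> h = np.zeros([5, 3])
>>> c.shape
(11,)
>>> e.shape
(11, 13, 11, 3)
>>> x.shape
(11, 11, 3, 3)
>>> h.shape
(5, 3)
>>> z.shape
(3, 11, 13, 11)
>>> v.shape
(3, 11, 11)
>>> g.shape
(3, 3, 11)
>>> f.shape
(3, 11, 3)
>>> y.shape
(11, 13, 3)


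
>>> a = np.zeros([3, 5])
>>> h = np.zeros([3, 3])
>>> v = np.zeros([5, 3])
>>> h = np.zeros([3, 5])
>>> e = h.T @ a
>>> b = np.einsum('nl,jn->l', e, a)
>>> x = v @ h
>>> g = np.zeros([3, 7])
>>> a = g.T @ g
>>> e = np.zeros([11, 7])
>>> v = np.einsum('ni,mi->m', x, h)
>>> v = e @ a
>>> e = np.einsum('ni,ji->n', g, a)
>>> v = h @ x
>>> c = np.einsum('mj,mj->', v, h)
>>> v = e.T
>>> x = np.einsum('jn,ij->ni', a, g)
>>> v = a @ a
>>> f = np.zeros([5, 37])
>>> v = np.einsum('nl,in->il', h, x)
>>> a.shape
(7, 7)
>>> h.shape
(3, 5)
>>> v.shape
(7, 5)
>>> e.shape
(3,)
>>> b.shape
(5,)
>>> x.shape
(7, 3)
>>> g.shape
(3, 7)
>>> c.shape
()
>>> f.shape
(5, 37)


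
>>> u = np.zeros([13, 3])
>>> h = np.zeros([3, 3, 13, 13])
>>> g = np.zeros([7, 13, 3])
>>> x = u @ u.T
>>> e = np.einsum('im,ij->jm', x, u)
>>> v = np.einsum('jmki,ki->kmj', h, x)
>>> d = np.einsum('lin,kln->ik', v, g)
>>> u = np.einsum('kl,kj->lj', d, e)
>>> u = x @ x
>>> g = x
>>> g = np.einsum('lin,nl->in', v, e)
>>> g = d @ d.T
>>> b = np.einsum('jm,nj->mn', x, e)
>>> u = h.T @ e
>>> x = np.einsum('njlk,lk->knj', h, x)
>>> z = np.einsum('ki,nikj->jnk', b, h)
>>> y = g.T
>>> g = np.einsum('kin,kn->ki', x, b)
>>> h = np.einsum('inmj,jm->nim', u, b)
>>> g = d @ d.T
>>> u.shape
(13, 13, 3, 13)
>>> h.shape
(13, 13, 3)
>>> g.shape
(3, 3)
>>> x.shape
(13, 3, 3)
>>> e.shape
(3, 13)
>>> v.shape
(13, 3, 3)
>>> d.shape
(3, 7)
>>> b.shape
(13, 3)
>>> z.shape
(13, 3, 13)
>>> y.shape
(3, 3)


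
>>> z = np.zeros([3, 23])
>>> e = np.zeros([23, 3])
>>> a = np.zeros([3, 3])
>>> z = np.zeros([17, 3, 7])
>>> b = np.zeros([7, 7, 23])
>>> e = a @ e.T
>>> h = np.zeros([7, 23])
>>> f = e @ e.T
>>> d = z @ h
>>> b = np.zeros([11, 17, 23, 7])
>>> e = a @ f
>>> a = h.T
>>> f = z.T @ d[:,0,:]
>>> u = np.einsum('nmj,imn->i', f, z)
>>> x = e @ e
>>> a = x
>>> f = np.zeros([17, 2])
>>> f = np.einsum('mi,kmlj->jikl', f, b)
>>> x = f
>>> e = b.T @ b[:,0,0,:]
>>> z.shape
(17, 3, 7)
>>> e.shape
(7, 23, 17, 7)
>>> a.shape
(3, 3)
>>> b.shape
(11, 17, 23, 7)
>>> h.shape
(7, 23)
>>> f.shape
(7, 2, 11, 23)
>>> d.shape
(17, 3, 23)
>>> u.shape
(17,)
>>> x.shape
(7, 2, 11, 23)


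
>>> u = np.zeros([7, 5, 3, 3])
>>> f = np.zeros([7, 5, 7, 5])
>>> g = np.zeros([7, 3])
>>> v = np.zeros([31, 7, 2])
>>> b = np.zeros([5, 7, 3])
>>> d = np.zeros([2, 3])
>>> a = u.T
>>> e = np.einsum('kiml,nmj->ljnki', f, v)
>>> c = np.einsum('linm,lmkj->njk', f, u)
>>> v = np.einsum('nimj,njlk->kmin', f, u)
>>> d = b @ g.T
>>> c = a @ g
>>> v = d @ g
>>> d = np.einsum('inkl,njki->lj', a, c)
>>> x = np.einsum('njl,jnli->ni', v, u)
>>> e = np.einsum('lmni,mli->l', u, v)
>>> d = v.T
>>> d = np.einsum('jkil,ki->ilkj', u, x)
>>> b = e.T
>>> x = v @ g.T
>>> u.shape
(7, 5, 3, 3)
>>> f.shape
(7, 5, 7, 5)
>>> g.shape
(7, 3)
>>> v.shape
(5, 7, 3)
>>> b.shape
(7,)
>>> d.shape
(3, 3, 5, 7)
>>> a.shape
(3, 3, 5, 7)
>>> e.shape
(7,)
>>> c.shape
(3, 3, 5, 3)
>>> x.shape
(5, 7, 7)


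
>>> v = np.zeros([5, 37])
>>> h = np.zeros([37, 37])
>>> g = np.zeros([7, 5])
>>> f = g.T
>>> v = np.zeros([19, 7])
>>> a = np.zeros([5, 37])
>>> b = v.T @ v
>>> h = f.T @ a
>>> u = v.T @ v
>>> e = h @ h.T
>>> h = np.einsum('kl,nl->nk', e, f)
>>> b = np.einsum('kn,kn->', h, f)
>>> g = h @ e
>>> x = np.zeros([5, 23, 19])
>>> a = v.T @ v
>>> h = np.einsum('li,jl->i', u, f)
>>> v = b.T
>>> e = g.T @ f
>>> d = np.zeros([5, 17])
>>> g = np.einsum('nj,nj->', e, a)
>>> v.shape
()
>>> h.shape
(7,)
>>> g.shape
()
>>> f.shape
(5, 7)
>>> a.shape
(7, 7)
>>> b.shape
()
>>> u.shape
(7, 7)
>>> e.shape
(7, 7)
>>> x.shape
(5, 23, 19)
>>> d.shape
(5, 17)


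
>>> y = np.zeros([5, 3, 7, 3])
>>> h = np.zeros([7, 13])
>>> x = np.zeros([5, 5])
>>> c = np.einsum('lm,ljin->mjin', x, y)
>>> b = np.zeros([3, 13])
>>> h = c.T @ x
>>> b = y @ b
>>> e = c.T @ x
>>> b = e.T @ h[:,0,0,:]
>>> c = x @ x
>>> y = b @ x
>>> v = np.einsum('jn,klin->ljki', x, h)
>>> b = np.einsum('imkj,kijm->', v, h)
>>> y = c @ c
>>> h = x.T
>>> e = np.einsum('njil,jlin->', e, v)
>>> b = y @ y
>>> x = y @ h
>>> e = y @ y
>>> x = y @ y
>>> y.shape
(5, 5)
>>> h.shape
(5, 5)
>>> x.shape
(5, 5)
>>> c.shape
(5, 5)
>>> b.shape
(5, 5)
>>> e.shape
(5, 5)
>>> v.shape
(7, 5, 3, 3)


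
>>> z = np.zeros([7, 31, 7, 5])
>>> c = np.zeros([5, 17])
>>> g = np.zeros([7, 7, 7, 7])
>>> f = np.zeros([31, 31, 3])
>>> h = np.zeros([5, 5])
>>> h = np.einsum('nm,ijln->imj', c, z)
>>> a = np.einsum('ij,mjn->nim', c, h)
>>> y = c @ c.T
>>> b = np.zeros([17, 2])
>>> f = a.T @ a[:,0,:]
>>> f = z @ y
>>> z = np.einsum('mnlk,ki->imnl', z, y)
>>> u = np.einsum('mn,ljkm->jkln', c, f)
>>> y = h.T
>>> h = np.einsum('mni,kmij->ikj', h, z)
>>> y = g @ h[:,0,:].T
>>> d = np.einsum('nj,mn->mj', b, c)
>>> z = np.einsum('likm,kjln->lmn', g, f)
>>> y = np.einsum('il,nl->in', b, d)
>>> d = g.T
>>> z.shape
(7, 7, 5)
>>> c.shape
(5, 17)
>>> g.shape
(7, 7, 7, 7)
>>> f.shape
(7, 31, 7, 5)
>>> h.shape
(31, 5, 7)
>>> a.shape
(31, 5, 7)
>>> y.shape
(17, 5)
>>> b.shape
(17, 2)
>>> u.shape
(31, 7, 7, 17)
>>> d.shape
(7, 7, 7, 7)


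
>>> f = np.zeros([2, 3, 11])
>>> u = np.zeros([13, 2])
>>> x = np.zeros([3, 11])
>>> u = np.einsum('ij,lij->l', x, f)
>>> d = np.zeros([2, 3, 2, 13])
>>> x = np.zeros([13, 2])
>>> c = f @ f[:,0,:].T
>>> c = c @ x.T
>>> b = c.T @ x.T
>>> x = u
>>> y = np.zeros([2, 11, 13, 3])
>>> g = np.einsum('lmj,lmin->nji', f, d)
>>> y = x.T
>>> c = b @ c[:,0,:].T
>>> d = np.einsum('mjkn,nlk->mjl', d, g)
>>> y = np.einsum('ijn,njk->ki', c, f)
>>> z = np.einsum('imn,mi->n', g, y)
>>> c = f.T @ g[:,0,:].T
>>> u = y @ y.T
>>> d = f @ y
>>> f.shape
(2, 3, 11)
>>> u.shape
(11, 11)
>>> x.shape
(2,)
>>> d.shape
(2, 3, 13)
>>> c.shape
(11, 3, 13)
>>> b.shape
(13, 3, 13)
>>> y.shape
(11, 13)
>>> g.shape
(13, 11, 2)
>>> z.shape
(2,)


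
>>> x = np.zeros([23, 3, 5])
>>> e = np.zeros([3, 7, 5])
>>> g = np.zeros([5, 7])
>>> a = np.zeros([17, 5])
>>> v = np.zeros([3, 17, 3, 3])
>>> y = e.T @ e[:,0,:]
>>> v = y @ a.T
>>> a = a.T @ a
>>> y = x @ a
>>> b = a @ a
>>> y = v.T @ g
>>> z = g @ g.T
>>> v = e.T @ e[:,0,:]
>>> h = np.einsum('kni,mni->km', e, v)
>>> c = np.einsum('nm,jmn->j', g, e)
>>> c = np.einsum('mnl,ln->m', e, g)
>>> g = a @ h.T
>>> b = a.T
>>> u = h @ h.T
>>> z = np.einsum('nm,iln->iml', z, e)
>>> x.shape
(23, 3, 5)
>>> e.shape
(3, 7, 5)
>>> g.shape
(5, 3)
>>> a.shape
(5, 5)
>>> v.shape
(5, 7, 5)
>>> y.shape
(17, 7, 7)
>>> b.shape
(5, 5)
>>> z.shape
(3, 5, 7)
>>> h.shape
(3, 5)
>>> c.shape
(3,)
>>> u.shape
(3, 3)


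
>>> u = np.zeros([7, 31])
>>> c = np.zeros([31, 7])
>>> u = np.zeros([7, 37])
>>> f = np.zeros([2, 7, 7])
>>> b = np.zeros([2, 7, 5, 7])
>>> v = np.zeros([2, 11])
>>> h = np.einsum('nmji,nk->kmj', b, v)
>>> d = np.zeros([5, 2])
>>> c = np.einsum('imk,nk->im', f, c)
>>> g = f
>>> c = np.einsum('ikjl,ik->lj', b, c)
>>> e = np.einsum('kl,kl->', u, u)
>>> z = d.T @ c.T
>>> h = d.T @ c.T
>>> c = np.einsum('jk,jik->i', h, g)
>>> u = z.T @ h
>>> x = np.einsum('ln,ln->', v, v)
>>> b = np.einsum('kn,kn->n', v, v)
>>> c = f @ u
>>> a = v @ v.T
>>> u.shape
(7, 7)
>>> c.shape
(2, 7, 7)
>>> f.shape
(2, 7, 7)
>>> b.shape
(11,)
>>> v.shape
(2, 11)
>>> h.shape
(2, 7)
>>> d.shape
(5, 2)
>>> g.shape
(2, 7, 7)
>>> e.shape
()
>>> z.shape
(2, 7)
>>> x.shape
()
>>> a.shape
(2, 2)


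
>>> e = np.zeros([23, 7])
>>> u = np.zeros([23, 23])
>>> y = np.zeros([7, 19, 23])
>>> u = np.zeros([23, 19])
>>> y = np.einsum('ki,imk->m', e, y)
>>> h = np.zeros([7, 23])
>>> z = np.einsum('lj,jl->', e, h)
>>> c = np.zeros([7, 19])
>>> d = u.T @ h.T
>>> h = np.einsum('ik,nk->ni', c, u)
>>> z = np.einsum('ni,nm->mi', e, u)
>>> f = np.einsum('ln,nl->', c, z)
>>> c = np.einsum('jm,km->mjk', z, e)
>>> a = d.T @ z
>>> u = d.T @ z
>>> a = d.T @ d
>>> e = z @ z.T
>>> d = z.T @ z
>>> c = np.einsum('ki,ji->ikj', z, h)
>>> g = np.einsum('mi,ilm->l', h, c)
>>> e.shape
(19, 19)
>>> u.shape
(7, 7)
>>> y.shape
(19,)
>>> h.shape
(23, 7)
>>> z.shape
(19, 7)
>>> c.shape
(7, 19, 23)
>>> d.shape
(7, 7)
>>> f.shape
()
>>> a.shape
(7, 7)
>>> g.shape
(19,)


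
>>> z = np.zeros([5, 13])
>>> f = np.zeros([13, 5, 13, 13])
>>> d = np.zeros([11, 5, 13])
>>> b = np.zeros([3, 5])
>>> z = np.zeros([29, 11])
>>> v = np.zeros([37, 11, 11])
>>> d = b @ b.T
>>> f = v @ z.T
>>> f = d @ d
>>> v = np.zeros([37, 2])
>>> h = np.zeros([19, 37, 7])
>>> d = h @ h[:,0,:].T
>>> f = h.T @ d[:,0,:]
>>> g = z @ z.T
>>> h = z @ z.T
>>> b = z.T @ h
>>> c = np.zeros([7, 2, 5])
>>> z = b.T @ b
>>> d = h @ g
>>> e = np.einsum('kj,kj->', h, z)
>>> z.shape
(29, 29)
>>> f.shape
(7, 37, 19)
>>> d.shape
(29, 29)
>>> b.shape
(11, 29)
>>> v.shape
(37, 2)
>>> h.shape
(29, 29)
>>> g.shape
(29, 29)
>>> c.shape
(7, 2, 5)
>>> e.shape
()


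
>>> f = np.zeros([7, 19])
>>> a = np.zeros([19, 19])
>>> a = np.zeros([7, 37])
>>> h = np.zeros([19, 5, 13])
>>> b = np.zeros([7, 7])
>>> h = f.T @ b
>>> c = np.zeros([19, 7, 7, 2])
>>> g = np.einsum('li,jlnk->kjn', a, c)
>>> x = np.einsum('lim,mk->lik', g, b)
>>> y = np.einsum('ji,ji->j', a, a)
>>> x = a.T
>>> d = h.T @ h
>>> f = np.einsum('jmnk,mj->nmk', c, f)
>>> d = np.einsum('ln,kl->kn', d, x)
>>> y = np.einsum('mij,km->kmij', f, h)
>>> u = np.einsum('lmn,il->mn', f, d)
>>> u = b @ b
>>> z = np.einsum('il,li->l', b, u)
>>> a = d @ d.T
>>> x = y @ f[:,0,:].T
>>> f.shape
(7, 7, 2)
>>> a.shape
(37, 37)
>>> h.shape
(19, 7)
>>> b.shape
(7, 7)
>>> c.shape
(19, 7, 7, 2)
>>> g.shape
(2, 19, 7)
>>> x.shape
(19, 7, 7, 7)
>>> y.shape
(19, 7, 7, 2)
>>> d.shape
(37, 7)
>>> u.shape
(7, 7)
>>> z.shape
(7,)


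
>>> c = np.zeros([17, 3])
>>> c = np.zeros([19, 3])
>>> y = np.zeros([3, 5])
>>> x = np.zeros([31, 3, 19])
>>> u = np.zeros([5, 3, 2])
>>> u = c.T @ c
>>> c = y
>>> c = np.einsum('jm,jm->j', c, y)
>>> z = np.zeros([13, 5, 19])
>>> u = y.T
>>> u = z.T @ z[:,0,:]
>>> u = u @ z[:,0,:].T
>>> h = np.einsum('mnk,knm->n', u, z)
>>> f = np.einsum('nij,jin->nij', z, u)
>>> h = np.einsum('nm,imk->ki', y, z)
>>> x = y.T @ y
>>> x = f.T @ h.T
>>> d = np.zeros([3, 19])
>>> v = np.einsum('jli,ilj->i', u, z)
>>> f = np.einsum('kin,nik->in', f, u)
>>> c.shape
(3,)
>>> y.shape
(3, 5)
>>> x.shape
(19, 5, 19)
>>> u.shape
(19, 5, 13)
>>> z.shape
(13, 5, 19)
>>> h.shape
(19, 13)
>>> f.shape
(5, 19)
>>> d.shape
(3, 19)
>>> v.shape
(13,)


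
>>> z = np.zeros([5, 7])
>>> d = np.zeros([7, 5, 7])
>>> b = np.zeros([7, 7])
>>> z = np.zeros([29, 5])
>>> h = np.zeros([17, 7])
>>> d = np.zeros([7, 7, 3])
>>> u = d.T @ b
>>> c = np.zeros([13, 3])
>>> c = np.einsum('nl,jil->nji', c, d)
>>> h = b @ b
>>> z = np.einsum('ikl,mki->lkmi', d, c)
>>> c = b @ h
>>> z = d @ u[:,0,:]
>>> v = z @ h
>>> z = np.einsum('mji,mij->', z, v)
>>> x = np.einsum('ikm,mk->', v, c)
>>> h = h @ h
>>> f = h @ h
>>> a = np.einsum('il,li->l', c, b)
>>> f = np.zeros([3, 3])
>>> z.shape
()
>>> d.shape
(7, 7, 3)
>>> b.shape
(7, 7)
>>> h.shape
(7, 7)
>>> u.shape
(3, 7, 7)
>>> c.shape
(7, 7)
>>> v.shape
(7, 7, 7)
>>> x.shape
()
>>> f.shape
(3, 3)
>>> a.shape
(7,)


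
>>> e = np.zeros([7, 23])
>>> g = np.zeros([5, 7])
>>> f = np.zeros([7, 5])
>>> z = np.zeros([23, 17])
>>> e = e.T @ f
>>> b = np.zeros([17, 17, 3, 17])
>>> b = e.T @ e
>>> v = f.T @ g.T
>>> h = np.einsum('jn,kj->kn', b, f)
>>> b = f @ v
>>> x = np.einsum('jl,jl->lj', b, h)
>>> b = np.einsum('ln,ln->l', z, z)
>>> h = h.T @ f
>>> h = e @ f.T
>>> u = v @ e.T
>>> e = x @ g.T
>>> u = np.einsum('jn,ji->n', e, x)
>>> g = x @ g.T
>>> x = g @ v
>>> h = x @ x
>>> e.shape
(5, 5)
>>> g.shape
(5, 5)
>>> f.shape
(7, 5)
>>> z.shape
(23, 17)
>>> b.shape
(23,)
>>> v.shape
(5, 5)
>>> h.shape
(5, 5)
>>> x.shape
(5, 5)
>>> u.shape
(5,)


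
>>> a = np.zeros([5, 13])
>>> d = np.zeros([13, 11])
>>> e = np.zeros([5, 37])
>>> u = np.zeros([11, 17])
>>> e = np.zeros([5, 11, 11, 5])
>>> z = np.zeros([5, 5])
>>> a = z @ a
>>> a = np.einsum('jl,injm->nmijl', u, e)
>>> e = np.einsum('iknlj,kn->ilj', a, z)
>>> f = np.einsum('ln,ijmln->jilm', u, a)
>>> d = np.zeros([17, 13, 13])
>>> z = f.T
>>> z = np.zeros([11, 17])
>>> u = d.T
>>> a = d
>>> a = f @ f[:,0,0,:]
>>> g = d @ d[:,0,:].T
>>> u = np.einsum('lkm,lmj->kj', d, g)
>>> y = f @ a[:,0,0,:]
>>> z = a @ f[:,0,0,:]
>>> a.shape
(5, 11, 11, 5)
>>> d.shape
(17, 13, 13)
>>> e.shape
(11, 11, 17)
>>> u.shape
(13, 17)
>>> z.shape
(5, 11, 11, 5)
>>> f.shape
(5, 11, 11, 5)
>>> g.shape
(17, 13, 17)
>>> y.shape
(5, 11, 11, 5)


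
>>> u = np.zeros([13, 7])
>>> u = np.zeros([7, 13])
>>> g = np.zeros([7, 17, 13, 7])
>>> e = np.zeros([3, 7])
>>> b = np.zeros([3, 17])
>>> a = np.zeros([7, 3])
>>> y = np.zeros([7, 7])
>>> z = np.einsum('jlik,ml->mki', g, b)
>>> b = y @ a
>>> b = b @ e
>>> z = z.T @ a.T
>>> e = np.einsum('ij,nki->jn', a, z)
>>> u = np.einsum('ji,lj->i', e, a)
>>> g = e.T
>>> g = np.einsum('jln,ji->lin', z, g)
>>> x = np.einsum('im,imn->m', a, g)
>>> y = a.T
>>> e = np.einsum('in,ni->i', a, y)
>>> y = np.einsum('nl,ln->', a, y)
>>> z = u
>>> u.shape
(13,)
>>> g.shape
(7, 3, 7)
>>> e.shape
(7,)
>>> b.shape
(7, 7)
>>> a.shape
(7, 3)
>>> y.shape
()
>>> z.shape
(13,)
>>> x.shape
(3,)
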